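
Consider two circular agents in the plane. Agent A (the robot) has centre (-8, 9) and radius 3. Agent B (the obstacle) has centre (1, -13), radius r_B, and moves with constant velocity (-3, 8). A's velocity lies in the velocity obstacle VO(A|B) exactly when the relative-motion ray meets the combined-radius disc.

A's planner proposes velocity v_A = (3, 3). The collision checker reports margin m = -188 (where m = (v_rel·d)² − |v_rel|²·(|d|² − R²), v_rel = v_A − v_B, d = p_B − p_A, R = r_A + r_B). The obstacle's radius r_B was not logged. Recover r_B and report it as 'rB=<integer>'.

m = -188
d = (9, -22);  v_rel = (6, -5),  |v_rel|² = 61
v_rel×d = (6)·(-22) − (-5)·(9) = -87
since m = R²·61 − (-87)²:  R² = (7569 + -188) / 61 = 121
R = √121 = 11  ⇒  r_B = 11 − 3 = 8

rB=8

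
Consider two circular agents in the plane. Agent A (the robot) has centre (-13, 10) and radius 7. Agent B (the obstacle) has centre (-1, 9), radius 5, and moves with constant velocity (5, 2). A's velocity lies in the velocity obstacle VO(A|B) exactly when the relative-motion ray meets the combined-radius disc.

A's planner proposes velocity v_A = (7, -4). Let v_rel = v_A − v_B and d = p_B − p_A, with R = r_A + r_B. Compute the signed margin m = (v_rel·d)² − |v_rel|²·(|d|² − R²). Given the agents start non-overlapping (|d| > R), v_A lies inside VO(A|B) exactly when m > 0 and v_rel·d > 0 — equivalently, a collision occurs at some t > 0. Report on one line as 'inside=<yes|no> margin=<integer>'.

d = (12, -1),  |d|² = 145;  R = 7+5 = 12,  c = 145−12² = 1
v_rel = (2, -6),  |v_rel|² = 40;  v_rel·d = (2)·(12) + (-6)·(-1) = 30
40·t² − 60·t + 1 = 0  ⇒  m = 30² − 40·1 = 860
m = 860 > 0,  v_rel·d = 30 > 0  ⇒  inside

inside=yes margin=860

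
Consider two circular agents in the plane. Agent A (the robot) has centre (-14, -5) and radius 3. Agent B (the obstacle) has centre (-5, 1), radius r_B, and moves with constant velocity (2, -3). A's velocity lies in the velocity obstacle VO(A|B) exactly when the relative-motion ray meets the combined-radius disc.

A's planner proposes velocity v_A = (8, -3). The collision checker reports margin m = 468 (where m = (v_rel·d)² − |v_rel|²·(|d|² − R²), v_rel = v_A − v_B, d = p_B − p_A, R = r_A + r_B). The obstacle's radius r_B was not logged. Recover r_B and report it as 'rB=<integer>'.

m = 468
d = (9, 6);  v_rel = (6, 0),  |v_rel|² = 36
v_rel×d = (6)·(6) − (0)·(9) = 36
since m = R²·36 − 36²:  R² = (1296 + 468) / 36 = 49
R = √49 = 7  ⇒  r_B = 7 − 3 = 4

rB=4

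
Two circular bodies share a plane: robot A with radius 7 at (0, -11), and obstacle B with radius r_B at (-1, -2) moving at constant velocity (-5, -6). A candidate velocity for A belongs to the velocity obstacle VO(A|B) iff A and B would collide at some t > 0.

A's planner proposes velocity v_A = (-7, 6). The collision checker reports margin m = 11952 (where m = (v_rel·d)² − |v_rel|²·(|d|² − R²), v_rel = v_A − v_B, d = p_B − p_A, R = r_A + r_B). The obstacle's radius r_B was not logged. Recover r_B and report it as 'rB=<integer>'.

m = 11952
d = (-1, 9);  v_rel = (-2, 12),  |v_rel|² = 148
v_rel×d = (-2)·(9) − (12)·(-1) = -6
since m = R²·148 − (-6)²:  R² = (36 + 11952) / 148 = 81
R = √81 = 9  ⇒  r_B = 9 − 7 = 2

rB=2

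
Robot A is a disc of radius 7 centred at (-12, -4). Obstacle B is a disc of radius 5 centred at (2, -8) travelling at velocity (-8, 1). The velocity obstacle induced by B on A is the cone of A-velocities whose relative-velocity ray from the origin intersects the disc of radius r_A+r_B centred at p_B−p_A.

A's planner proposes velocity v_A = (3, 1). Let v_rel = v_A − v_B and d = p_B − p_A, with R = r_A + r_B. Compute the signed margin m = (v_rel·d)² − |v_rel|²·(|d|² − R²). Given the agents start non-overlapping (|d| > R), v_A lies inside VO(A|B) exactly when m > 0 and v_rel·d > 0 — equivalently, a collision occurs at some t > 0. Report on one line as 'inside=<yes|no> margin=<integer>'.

d = (14, -4),  |d|² = 212;  R = 7+5 = 12,  c = 212−12² = 68
v_rel = (11, 0),  |v_rel|² = 121;  v_rel·d = (11)·(14) + (0)·(-4) = 154
121·t² − 308·t + 68 = 0  ⇒  m = 154² − 121·68 = 15488
m = 15488 > 0,  v_rel·d = 154 > 0  ⇒  inside

inside=yes margin=15488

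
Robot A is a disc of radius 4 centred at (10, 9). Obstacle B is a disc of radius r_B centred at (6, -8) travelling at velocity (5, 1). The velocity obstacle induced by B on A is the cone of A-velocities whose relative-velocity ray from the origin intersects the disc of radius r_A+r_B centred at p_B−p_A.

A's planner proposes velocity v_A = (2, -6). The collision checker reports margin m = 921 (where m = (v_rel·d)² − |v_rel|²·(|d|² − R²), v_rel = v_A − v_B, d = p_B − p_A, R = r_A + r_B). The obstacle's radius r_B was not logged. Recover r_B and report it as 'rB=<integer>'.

m = 921
d = (-4, -17);  v_rel = (-3, -7),  |v_rel|² = 58
v_rel×d = (-3)·(-17) − (-7)·(-4) = 23
since m = R²·58 − 23²:  R² = (529 + 921) / 58 = 25
R = √25 = 5  ⇒  r_B = 5 − 4 = 1

rB=1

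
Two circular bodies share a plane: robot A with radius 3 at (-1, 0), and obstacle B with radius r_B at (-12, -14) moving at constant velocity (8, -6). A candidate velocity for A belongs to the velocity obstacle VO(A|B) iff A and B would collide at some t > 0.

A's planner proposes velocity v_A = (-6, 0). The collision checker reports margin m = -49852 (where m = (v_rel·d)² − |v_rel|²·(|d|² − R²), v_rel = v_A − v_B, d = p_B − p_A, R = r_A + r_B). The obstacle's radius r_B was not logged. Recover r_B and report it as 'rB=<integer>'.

m = -49852
d = (-11, -14);  v_rel = (-14, 6),  |v_rel|² = 232
v_rel×d = (-14)·(-14) − (6)·(-11) = 262
since m = R²·232 − 262²:  R² = (68644 + -49852) / 232 = 81
R = √81 = 9  ⇒  r_B = 9 − 3 = 6

rB=6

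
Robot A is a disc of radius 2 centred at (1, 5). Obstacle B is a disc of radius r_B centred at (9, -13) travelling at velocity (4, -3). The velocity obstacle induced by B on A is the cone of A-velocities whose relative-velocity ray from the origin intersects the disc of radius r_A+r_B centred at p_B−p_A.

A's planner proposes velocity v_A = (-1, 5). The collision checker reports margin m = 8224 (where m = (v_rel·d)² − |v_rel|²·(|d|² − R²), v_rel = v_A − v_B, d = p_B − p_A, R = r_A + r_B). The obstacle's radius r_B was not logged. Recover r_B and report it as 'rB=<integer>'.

m = 8224
d = (8, -18);  v_rel = (-5, 8),  |v_rel|² = 89
v_rel×d = (-5)·(-18) − (8)·(8) = 26
since m = R²·89 − 26²:  R² = (676 + 8224) / 89 = 100
R = √100 = 10  ⇒  r_B = 10 − 2 = 8

rB=8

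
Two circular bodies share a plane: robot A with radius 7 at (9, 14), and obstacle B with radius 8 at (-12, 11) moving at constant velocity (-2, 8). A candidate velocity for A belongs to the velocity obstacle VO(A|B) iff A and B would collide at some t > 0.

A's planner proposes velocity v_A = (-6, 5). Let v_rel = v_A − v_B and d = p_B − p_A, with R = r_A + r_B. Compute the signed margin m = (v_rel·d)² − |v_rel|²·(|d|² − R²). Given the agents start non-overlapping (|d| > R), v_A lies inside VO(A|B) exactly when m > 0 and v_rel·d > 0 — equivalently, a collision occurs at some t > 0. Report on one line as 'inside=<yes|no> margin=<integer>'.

d = (-21, -3),  |d|² = 450;  R = 7+8 = 15,  c = 450−15² = 225
v_rel = (-4, -3),  |v_rel|² = 25;  v_rel·d = (-4)·(-21) + (-3)·(-3) = 93
25·t² − 186·t + 225 = 0  ⇒  m = 93² − 25·225 = 3024
m = 3024 > 0,  v_rel·d = 93 > 0  ⇒  inside

inside=yes margin=3024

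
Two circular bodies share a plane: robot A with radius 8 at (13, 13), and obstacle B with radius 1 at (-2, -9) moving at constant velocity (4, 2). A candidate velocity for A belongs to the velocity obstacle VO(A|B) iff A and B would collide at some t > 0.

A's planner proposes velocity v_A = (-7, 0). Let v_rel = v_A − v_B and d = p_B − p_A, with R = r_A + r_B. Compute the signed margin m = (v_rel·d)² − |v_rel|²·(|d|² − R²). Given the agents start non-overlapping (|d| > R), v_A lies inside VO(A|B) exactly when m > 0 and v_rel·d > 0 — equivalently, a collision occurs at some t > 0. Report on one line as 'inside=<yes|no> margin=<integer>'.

d = (-15, -22),  |d|² = 709;  R = 8+1 = 9,  c = 709−9² = 628
v_rel = (-11, -2),  |v_rel|² = 125;  v_rel·d = (-11)·(-15) + (-2)·(-22) = 209
125·t² − 418·t + 628 = 0  ⇒  m = 209² − 125·628 = -34819
m = -34819 < 0,  v_rel·d = 209 > 0  ⇒  outside

inside=no margin=-34819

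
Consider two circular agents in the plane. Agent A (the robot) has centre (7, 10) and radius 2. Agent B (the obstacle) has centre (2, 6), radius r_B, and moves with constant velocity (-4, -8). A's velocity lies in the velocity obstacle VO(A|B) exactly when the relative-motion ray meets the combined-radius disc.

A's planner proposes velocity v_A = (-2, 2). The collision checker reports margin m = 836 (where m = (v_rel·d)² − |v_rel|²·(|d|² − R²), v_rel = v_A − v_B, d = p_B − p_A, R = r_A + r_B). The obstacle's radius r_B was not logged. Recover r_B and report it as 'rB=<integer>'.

m = 836
d = (-5, -4);  v_rel = (2, 10),  |v_rel|² = 104
v_rel×d = (2)·(-4) − (10)·(-5) = 42
since m = R²·104 − 42²:  R² = (1764 + 836) / 104 = 25
R = √25 = 5  ⇒  r_B = 5 − 2 = 3

rB=3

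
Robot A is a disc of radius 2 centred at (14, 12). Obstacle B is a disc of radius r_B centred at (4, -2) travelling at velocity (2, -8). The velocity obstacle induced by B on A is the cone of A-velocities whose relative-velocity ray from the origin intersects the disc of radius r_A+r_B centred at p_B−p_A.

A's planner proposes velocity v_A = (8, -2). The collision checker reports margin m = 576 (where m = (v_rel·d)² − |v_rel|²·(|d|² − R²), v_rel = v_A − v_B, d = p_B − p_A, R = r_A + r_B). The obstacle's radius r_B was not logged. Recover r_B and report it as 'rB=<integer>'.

m = 576
d = (-10, -14);  v_rel = (6, 6),  |v_rel|² = 72
v_rel×d = (6)·(-14) − (6)·(-10) = -24
since m = R²·72 − (-24)²:  R² = (576 + 576) / 72 = 16
R = √16 = 4  ⇒  r_B = 4 − 2 = 2

rB=2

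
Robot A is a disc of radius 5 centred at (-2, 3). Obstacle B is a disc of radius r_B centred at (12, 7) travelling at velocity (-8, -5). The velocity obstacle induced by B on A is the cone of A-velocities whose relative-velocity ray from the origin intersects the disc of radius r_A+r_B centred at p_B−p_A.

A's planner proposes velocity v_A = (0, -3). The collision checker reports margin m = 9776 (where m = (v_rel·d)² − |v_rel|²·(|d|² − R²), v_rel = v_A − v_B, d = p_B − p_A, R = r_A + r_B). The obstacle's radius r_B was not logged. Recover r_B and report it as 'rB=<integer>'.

m = 9776
d = (14, 4);  v_rel = (8, 2),  |v_rel|² = 68
v_rel×d = (8)·(4) − (2)·(14) = 4
since m = R²·68 − 4²:  R² = (16 + 9776) / 68 = 144
R = √144 = 12  ⇒  r_B = 12 − 5 = 7

rB=7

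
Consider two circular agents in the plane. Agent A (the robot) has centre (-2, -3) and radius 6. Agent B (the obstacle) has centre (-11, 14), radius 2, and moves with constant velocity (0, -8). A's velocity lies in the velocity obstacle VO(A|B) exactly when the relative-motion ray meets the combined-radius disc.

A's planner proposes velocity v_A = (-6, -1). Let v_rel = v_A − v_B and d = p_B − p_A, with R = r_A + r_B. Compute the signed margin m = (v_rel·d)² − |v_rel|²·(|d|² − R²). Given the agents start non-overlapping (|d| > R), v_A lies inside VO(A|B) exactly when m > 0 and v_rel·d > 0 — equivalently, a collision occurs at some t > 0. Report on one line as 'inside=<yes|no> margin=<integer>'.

d = (-9, 17),  |d|² = 370;  R = 6+2 = 8,  c = 370−8² = 306
v_rel = (-6, 7),  |v_rel|² = 85;  v_rel·d = (-6)·(-9) + (7)·(17) = 173
85·t² − 346·t + 306 = 0  ⇒  m = 173² − 85·306 = 3919
m = 3919 > 0,  v_rel·d = 173 > 0  ⇒  inside

inside=yes margin=3919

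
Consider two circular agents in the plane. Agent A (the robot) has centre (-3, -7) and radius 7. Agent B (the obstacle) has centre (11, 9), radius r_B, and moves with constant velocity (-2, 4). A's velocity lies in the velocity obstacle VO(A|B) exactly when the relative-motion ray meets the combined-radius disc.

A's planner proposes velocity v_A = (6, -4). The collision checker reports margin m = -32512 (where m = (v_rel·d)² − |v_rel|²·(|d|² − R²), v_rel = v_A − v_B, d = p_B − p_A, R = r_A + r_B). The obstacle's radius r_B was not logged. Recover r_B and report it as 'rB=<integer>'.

m = -32512
d = (14, 16);  v_rel = (8, -8),  |v_rel|² = 128
v_rel×d = (8)·(16) − (-8)·(14) = 240
since m = R²·128 − 240²:  R² = (57600 + -32512) / 128 = 196
R = √196 = 14  ⇒  r_B = 14 − 7 = 7

rB=7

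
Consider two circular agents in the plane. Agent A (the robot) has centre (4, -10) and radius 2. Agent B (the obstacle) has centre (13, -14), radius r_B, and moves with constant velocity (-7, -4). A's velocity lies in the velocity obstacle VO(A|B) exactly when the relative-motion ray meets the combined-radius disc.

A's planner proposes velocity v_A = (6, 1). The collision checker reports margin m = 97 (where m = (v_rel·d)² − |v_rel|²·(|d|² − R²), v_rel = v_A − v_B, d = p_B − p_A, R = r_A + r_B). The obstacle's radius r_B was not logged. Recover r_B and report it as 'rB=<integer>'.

m = 97
d = (9, -4);  v_rel = (13, 5),  |v_rel|² = 194
v_rel×d = (13)·(-4) − (5)·(9) = -97
since m = R²·194 − (-97)²:  R² = (9409 + 97) / 194 = 49
R = √49 = 7  ⇒  r_B = 7 − 2 = 5

rB=5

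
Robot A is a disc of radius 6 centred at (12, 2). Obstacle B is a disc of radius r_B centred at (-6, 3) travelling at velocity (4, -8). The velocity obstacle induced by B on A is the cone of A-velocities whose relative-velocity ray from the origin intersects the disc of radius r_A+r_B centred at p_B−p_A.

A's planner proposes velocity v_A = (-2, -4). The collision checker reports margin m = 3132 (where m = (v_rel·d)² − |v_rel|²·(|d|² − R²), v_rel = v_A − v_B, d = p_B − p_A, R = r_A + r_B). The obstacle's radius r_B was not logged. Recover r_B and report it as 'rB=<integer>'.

m = 3132
d = (-18, 1);  v_rel = (-6, 4),  |v_rel|² = 52
v_rel×d = (-6)·(1) − (4)·(-18) = 66
since m = R²·52 − 66²:  R² = (4356 + 3132) / 52 = 144
R = √144 = 12  ⇒  r_B = 12 − 6 = 6

rB=6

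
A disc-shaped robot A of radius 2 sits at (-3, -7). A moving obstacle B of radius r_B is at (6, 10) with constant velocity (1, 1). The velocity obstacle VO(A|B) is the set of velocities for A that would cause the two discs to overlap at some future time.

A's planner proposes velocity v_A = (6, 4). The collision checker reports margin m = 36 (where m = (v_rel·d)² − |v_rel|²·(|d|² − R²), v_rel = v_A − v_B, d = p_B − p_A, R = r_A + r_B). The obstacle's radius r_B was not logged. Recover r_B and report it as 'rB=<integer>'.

m = 36
d = (9, 17);  v_rel = (5, 3),  |v_rel|² = 34
v_rel×d = (5)·(17) − (3)·(9) = 58
since m = R²·34 − 58²:  R² = (3364 + 36) / 34 = 100
R = √100 = 10  ⇒  r_B = 10 − 2 = 8

rB=8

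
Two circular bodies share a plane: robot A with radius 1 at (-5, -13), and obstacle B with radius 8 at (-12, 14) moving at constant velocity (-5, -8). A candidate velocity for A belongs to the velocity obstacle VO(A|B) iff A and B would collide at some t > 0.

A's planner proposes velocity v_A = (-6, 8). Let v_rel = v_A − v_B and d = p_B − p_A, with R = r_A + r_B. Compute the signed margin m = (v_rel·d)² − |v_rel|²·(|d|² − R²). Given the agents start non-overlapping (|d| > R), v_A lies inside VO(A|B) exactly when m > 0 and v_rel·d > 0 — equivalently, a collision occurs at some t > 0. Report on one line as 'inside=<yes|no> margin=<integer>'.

d = (-7, 27),  |d|² = 778;  R = 1+8 = 9,  c = 778−9² = 697
v_rel = (-1, 16),  |v_rel|² = 257;  v_rel·d = (-1)·(-7) + (16)·(27) = 439
257·t² − 878·t + 697 = 0  ⇒  m = 439² − 257·697 = 13592
m = 13592 > 0,  v_rel·d = 439 > 0  ⇒  inside

inside=yes margin=13592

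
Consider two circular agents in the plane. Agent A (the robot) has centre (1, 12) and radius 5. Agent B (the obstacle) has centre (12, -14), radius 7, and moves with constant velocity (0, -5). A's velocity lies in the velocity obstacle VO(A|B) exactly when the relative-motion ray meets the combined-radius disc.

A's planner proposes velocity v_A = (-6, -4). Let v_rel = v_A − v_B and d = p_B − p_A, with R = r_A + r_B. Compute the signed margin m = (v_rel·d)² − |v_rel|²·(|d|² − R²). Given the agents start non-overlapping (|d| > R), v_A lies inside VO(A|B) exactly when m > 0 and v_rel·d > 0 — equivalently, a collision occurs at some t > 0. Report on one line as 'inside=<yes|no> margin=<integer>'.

d = (11, -26),  |d|² = 797;  R = 5+7 = 12,  c = 797−12² = 653
v_rel = (-6, 1),  |v_rel|² = 37;  v_rel·d = (-6)·(11) + (1)·(-26) = -92
37·t² + 184·t + 653 = 0  ⇒  m = (-92)² − 37·653 = -15697
m = -15697 < 0,  v_rel·d = -92 < 0  ⇒  outside

inside=no margin=-15697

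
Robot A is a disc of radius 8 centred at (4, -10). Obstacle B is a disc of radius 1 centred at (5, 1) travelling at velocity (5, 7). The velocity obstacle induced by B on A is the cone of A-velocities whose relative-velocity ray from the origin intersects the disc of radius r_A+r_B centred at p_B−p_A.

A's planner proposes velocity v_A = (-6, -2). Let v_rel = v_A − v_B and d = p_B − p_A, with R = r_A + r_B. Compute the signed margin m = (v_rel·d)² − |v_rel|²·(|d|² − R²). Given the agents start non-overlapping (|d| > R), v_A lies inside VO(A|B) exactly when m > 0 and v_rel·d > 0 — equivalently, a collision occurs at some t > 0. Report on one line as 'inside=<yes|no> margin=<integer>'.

d = (1, 11),  |d|² = 122;  R = 8+1 = 9,  c = 122−9² = 41
v_rel = (-11, -9),  |v_rel|² = 202;  v_rel·d = (-11)·(1) + (-9)·(11) = -110
202·t² + 220·t + 41 = 0  ⇒  m = (-110)² − 202·41 = 3818
m = 3818 > 0,  v_rel·d = -110 < 0  ⇒  outside

inside=no margin=3818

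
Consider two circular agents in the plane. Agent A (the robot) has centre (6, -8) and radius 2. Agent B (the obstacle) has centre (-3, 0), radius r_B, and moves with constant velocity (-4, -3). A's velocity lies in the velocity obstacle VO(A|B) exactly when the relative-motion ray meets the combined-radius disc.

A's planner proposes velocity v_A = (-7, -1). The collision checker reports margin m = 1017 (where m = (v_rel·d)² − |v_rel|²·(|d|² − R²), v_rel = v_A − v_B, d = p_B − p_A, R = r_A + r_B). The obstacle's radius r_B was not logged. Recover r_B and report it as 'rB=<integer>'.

m = 1017
d = (-9, 8);  v_rel = (-3, 2),  |v_rel|² = 13
v_rel×d = (-3)·(8) − (2)·(-9) = -6
since m = R²·13 − (-6)²:  R² = (36 + 1017) / 13 = 81
R = √81 = 9  ⇒  r_B = 9 − 2 = 7

rB=7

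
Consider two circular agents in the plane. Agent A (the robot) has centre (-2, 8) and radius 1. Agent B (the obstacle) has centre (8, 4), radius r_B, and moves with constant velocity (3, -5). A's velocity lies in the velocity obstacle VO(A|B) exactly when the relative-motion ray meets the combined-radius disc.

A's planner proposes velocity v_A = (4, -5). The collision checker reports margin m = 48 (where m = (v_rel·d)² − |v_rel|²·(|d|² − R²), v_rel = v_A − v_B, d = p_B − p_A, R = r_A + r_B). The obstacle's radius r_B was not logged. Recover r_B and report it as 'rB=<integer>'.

m = 48
d = (10, -4);  v_rel = (1, 0),  |v_rel|² = 1
v_rel×d = (1)·(-4) − (0)·(10) = -4
since m = R²·1 − (-4)²:  R² = (16 + 48) / 1 = 64
R = √64 = 8  ⇒  r_B = 8 − 1 = 7

rB=7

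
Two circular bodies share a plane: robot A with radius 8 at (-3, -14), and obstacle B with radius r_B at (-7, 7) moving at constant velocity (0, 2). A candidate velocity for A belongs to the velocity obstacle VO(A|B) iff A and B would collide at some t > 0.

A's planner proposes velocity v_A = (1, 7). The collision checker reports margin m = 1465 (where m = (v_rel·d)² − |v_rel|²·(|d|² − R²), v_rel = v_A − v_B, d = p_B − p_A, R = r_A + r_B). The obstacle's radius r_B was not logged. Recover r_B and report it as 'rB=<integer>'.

m = 1465
d = (-4, 21);  v_rel = (1, 5),  |v_rel|² = 26
v_rel×d = (1)·(21) − (5)·(-4) = 41
since m = R²·26 − 41²:  R² = (1681 + 1465) / 26 = 121
R = √121 = 11  ⇒  r_B = 11 − 8 = 3

rB=3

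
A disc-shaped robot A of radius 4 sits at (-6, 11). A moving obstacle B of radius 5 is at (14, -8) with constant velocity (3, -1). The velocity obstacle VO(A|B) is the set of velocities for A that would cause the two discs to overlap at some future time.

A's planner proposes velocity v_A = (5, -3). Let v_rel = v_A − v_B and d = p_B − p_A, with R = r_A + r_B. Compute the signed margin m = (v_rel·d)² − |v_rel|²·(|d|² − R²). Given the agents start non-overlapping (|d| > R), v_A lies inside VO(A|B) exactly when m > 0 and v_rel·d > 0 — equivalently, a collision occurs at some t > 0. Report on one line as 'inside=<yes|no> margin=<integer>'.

d = (20, -19),  |d|² = 761;  R = 4+5 = 9,  c = 761−9² = 680
v_rel = (2, -2),  |v_rel|² = 8;  v_rel·d = (2)·(20) + (-2)·(-19) = 78
8·t² − 156·t + 680 = 0  ⇒  m = 78² − 8·680 = 644
m = 644 > 0,  v_rel·d = 78 > 0  ⇒  inside

inside=yes margin=644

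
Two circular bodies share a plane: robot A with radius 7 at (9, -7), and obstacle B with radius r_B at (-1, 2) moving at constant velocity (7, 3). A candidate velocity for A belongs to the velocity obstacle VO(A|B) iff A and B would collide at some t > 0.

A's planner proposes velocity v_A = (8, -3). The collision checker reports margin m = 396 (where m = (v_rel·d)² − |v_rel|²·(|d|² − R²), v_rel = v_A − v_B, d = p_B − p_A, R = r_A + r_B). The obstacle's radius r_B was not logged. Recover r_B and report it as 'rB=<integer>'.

m = 396
d = (-10, 9);  v_rel = (1, -6),  |v_rel|² = 37
v_rel×d = (1)·(9) − (-6)·(-10) = -51
since m = R²·37 − (-51)²:  R² = (2601 + 396) / 37 = 81
R = √81 = 9  ⇒  r_B = 9 − 7 = 2

rB=2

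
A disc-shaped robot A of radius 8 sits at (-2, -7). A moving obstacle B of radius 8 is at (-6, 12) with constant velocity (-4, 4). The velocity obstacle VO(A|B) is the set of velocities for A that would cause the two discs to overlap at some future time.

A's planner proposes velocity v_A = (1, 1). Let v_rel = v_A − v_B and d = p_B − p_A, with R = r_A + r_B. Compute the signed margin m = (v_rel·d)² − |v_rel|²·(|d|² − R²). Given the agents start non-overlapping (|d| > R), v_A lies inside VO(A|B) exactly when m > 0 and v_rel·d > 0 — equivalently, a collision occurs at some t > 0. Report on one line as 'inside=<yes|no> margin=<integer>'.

d = (-4, 19),  |d|² = 377;  R = 8+8 = 16,  c = 377−16² = 121
v_rel = (5, -3),  |v_rel|² = 34;  v_rel·d = (5)·(-4) + (-3)·(19) = -77
34·t² + 154·t + 121 = 0  ⇒  m = (-77)² − 34·121 = 1815
m = 1815 > 0,  v_rel·d = -77 < 0  ⇒  outside

inside=no margin=1815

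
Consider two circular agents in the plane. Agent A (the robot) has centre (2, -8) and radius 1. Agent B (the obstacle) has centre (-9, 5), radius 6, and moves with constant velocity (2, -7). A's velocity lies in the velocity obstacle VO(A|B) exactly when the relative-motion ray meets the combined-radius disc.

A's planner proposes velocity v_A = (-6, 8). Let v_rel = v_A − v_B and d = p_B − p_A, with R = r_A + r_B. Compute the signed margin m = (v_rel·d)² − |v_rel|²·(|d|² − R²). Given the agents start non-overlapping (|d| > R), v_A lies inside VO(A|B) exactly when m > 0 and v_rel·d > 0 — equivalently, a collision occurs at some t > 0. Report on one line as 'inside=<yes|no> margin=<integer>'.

d = (-11, 13),  |d|² = 290;  R = 1+6 = 7,  c = 290−7² = 241
v_rel = (-8, 15),  |v_rel|² = 289;  v_rel·d = (-8)·(-11) + (15)·(13) = 283
289·t² − 566·t + 241 = 0  ⇒  m = 283² − 289·241 = 10440
m = 10440 > 0,  v_rel·d = 283 > 0  ⇒  inside

inside=yes margin=10440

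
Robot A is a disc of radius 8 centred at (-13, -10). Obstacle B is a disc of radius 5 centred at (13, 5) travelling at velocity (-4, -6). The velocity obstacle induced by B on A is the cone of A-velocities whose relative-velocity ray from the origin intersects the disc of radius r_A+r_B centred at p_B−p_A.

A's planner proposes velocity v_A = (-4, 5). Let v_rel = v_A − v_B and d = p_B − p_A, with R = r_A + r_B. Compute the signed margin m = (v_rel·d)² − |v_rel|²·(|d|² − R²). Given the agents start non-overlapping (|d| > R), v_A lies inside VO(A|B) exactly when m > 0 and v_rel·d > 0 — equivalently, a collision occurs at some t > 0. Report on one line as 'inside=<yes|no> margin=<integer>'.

d = (26, 15),  |d|² = 901;  R = 8+5 = 13,  c = 901−13² = 732
v_rel = (0, 11),  |v_rel|² = 121;  v_rel·d = (0)·(26) + (11)·(15) = 165
121·t² − 330·t + 732 = 0  ⇒  m = 165² − 121·732 = -61347
m = -61347 < 0,  v_rel·d = 165 > 0  ⇒  outside

inside=no margin=-61347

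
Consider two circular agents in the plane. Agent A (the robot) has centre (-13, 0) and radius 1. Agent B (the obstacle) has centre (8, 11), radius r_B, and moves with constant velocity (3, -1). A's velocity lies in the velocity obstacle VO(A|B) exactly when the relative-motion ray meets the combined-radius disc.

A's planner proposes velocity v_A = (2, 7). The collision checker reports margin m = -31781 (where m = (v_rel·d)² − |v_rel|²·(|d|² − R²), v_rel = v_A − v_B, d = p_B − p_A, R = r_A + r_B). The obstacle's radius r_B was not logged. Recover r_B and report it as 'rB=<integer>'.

m = -31781
d = (21, 11);  v_rel = (-1, 8),  |v_rel|² = 65
v_rel×d = (-1)·(11) − (8)·(21) = -179
since m = R²·65 − (-179)²:  R² = (32041 + -31781) / 65 = 4
R = √4 = 2  ⇒  r_B = 2 − 1 = 1

rB=1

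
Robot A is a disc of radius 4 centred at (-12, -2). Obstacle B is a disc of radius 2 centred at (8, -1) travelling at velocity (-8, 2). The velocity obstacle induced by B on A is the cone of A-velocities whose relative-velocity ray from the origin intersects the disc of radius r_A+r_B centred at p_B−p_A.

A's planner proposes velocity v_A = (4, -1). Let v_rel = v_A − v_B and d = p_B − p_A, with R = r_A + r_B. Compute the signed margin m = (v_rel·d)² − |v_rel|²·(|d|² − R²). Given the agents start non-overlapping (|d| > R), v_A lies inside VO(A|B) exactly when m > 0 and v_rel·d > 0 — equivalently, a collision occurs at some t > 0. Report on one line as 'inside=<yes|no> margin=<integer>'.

d = (20, 1),  |d|² = 401;  R = 4+2 = 6,  c = 401−6² = 365
v_rel = (12, -3),  |v_rel|² = 153;  v_rel·d = (12)·(20) + (-3)·(1) = 237
153·t² − 474·t + 365 = 0  ⇒  m = 237² − 153·365 = 324
m = 324 > 0,  v_rel·d = 237 > 0  ⇒  inside

inside=yes margin=324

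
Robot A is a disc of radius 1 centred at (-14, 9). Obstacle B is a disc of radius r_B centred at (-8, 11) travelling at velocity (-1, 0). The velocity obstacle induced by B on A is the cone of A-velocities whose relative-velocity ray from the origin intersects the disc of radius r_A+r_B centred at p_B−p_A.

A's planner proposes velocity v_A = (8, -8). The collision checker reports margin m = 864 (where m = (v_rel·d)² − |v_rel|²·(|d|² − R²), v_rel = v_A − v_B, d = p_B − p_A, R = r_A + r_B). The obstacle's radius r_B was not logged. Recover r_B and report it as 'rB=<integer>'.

m = 864
d = (6, 2);  v_rel = (9, -8),  |v_rel|² = 145
v_rel×d = (9)·(2) − (-8)·(6) = 66
since m = R²·145 − 66²:  R² = (4356 + 864) / 145 = 36
R = √36 = 6  ⇒  r_B = 6 − 1 = 5

rB=5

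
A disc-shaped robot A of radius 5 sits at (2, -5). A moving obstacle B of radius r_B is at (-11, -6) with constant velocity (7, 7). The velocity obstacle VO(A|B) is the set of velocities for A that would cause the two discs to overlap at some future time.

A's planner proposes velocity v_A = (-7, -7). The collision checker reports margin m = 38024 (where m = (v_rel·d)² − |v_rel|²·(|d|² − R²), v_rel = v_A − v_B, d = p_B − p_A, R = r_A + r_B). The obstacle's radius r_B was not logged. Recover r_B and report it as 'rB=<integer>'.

m = 38024
d = (-13, -1);  v_rel = (-14, -14),  |v_rel|² = 392
v_rel×d = (-14)·(-1) − (-14)·(-13) = -168
since m = R²·392 − (-168)²:  R² = (28224 + 38024) / 392 = 169
R = √169 = 13  ⇒  r_B = 13 − 5 = 8

rB=8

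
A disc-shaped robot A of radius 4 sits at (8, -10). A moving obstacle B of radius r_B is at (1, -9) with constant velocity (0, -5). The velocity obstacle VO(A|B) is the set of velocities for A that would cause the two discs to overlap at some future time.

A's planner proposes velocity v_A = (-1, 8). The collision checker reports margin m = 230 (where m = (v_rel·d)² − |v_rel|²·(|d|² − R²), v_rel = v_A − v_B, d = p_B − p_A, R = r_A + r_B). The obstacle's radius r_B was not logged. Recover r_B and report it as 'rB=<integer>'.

m = 230
d = (-7, 1);  v_rel = (-1, 13),  |v_rel|² = 170
v_rel×d = (-1)·(1) − (13)·(-7) = 90
since m = R²·170 − 90²:  R² = (8100 + 230) / 170 = 49
R = √49 = 7  ⇒  r_B = 7 − 4 = 3

rB=3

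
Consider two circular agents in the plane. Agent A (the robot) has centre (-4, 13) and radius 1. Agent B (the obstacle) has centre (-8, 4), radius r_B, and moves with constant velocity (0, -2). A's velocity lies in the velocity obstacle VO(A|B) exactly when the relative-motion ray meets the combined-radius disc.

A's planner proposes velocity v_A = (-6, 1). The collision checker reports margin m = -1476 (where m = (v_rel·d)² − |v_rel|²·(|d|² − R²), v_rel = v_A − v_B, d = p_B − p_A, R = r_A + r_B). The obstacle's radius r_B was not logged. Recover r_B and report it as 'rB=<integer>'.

m = -1476
d = (-4, -9);  v_rel = (-6, 3),  |v_rel|² = 45
v_rel×d = (-6)·(-9) − (3)·(-4) = 66
since m = R²·45 − 66²:  R² = (4356 + -1476) / 45 = 64
R = √64 = 8  ⇒  r_B = 8 − 1 = 7

rB=7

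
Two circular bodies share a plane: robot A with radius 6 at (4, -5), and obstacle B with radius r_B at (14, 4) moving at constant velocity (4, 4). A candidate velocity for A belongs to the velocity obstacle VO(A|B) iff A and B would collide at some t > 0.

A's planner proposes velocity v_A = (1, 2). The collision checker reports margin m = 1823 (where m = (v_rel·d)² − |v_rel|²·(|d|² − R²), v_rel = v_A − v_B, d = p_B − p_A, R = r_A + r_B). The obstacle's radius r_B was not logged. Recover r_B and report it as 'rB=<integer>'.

m = 1823
d = (10, 9);  v_rel = (-3, -2),  |v_rel|² = 13
v_rel×d = (-3)·(9) − (-2)·(10) = -7
since m = R²·13 − (-7)²:  R² = (49 + 1823) / 13 = 144
R = √144 = 12  ⇒  r_B = 12 − 6 = 6

rB=6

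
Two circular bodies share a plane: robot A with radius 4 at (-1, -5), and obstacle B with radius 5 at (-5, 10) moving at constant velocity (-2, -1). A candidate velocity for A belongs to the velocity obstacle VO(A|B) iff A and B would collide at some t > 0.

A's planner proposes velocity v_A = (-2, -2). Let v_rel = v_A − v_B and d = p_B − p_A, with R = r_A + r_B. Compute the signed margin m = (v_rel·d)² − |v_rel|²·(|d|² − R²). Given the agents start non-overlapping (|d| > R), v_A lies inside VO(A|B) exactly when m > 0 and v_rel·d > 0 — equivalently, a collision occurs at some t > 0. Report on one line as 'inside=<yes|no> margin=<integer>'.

d = (-4, 15),  |d|² = 241;  R = 4+5 = 9,  c = 241−9² = 160
v_rel = (0, -1),  |v_rel|² = 1;  v_rel·d = (0)·(-4) + (-1)·(15) = -15
1·t² + 30·t + 160 = 0  ⇒  m = (-15)² − 1·160 = 65
m = 65 > 0,  v_rel·d = -15 < 0  ⇒  outside

inside=no margin=65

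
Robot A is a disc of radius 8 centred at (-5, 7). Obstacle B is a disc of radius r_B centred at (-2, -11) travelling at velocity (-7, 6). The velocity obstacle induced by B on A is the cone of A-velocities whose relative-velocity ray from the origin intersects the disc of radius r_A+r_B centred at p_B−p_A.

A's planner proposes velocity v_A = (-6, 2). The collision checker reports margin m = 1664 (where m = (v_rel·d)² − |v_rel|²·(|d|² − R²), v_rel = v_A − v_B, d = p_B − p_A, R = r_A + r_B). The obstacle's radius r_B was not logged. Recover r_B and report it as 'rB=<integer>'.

m = 1664
d = (3, -18);  v_rel = (1, -4),  |v_rel|² = 17
v_rel×d = (1)·(-18) − (-4)·(3) = -6
since m = R²·17 − (-6)²:  R² = (36 + 1664) / 17 = 100
R = √100 = 10  ⇒  r_B = 10 − 8 = 2

rB=2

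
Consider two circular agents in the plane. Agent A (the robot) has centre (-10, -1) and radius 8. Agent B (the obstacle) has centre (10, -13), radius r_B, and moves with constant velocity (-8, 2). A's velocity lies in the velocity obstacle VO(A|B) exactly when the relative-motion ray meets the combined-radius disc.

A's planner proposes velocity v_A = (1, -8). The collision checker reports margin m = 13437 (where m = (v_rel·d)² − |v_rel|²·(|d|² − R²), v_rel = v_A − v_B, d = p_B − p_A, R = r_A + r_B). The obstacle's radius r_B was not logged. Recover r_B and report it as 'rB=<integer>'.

m = 13437
d = (20, -12);  v_rel = (9, -10),  |v_rel|² = 181
v_rel×d = (9)·(-12) − (-10)·(20) = 92
since m = R²·181 − 92²:  R² = (8464 + 13437) / 181 = 121
R = √121 = 11  ⇒  r_B = 11 − 8 = 3

rB=3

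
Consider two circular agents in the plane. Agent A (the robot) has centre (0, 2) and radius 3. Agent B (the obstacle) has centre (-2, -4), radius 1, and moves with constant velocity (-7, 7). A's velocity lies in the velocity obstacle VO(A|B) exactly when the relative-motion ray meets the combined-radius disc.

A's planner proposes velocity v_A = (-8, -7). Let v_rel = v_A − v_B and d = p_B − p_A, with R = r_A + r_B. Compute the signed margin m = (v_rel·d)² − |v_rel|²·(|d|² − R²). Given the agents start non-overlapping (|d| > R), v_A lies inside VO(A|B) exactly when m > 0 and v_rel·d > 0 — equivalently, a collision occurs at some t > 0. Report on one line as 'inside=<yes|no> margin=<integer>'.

d = (-2, -6),  |d|² = 40;  R = 3+1 = 4,  c = 40−4² = 24
v_rel = (-1, -14),  |v_rel|² = 197;  v_rel·d = (-1)·(-2) + (-14)·(-6) = 86
197·t² − 172·t + 24 = 0  ⇒  m = 86² − 197·24 = 2668
m = 2668 > 0,  v_rel·d = 86 > 0  ⇒  inside

inside=yes margin=2668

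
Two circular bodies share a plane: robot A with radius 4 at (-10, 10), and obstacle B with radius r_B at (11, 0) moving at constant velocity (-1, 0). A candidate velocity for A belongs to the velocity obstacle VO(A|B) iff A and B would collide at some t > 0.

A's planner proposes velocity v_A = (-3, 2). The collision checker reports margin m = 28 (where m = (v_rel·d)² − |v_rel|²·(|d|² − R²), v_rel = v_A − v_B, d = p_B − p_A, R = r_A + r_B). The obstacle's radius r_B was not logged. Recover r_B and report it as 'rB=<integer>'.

m = 28
d = (21, -10);  v_rel = (-2, 2),  |v_rel|² = 8
v_rel×d = (-2)·(-10) − (2)·(21) = -22
since m = R²·8 − (-22)²:  R² = (484 + 28) / 8 = 64
R = √64 = 8  ⇒  r_B = 8 − 4 = 4

rB=4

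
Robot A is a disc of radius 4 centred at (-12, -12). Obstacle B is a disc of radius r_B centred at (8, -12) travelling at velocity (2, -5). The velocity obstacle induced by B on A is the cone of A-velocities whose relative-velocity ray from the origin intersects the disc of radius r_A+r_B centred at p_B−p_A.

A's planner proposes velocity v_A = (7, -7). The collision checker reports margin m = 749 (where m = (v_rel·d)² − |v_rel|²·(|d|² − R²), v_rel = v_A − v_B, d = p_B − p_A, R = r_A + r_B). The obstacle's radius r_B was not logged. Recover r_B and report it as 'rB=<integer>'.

m = 749
d = (20, 0);  v_rel = (5, -2),  |v_rel|² = 29
v_rel×d = (5)·(0) − (-2)·(20) = 40
since m = R²·29 − 40²:  R² = (1600 + 749) / 29 = 81
R = √81 = 9  ⇒  r_B = 9 − 4 = 5

rB=5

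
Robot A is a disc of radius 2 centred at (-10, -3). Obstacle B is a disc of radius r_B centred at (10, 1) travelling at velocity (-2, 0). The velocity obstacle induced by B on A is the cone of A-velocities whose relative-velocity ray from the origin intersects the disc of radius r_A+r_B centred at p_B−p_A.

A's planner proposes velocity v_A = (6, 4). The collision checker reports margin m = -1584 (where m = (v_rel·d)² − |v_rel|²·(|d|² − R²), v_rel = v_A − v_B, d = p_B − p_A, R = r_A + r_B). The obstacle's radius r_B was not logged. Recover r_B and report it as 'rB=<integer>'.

m = -1584
d = (20, 4);  v_rel = (8, 4),  |v_rel|² = 80
v_rel×d = (8)·(4) − (4)·(20) = -48
since m = R²·80 − (-48)²:  R² = (2304 + -1584) / 80 = 9
R = √9 = 3  ⇒  r_B = 3 − 2 = 1

rB=1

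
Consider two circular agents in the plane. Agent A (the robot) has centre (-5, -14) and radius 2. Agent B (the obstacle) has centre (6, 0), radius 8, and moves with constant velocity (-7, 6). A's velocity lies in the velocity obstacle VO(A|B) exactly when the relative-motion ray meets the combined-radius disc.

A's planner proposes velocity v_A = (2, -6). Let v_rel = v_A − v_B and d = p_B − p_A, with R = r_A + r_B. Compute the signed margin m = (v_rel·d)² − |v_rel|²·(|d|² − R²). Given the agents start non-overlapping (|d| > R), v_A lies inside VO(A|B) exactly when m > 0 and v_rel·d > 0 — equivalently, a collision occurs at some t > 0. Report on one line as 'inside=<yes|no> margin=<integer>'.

d = (11, 14),  |d|² = 317;  R = 2+8 = 10,  c = 317−10² = 217
v_rel = (9, -12),  |v_rel|² = 225;  v_rel·d = (9)·(11) + (-12)·(14) = -69
225·t² + 138·t + 217 = 0  ⇒  m = (-69)² − 225·217 = -44064
m = -44064 < 0,  v_rel·d = -69 < 0  ⇒  outside

inside=no margin=-44064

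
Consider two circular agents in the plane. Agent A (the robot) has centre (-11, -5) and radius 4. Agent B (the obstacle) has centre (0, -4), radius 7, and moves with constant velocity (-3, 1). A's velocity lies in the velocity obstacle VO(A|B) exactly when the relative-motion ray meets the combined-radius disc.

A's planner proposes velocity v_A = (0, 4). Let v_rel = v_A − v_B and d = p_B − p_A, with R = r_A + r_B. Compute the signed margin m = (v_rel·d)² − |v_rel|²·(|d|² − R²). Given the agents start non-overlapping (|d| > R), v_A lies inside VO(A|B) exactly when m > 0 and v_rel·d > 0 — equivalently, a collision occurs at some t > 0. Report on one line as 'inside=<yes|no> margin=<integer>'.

d = (11, 1),  |d|² = 122;  R = 4+7 = 11,  c = 122−11² = 1
v_rel = (3, 3),  |v_rel|² = 18;  v_rel·d = (3)·(11) + (3)·(1) = 36
18·t² − 72·t + 1 = 0  ⇒  m = 36² − 18·1 = 1278
m = 1278 > 0,  v_rel·d = 36 > 0  ⇒  inside

inside=yes margin=1278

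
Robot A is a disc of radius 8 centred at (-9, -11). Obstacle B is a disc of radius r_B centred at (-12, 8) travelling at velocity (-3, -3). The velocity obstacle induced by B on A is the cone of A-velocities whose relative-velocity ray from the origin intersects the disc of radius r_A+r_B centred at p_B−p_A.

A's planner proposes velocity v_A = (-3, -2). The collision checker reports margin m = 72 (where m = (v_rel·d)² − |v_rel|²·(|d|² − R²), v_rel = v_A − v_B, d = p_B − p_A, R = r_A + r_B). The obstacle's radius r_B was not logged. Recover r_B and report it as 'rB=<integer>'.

m = 72
d = (-3, 19);  v_rel = (0, 1),  |v_rel|² = 1
v_rel×d = (0)·(19) − (1)·(-3) = 3
since m = R²·1 − 3²:  R² = (9 + 72) / 1 = 81
R = √81 = 9  ⇒  r_B = 9 − 8 = 1

rB=1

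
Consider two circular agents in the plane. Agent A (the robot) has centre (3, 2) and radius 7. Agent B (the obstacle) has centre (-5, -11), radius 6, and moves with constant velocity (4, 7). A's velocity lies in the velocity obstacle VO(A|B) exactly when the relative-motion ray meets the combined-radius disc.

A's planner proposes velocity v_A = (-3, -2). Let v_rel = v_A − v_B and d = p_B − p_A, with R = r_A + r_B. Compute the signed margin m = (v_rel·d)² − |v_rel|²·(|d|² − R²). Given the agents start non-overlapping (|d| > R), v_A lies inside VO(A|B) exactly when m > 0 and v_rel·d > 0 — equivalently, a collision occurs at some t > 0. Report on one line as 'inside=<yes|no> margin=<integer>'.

d = (-8, -13),  |d|² = 233;  R = 7+6 = 13,  c = 233−13² = 64
v_rel = (-7, -9),  |v_rel|² = 130;  v_rel·d = (-7)·(-8) + (-9)·(-13) = 173
130·t² − 346·t + 64 = 0  ⇒  m = 173² − 130·64 = 21609
m = 21609 > 0,  v_rel·d = 173 > 0  ⇒  inside

inside=yes margin=21609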